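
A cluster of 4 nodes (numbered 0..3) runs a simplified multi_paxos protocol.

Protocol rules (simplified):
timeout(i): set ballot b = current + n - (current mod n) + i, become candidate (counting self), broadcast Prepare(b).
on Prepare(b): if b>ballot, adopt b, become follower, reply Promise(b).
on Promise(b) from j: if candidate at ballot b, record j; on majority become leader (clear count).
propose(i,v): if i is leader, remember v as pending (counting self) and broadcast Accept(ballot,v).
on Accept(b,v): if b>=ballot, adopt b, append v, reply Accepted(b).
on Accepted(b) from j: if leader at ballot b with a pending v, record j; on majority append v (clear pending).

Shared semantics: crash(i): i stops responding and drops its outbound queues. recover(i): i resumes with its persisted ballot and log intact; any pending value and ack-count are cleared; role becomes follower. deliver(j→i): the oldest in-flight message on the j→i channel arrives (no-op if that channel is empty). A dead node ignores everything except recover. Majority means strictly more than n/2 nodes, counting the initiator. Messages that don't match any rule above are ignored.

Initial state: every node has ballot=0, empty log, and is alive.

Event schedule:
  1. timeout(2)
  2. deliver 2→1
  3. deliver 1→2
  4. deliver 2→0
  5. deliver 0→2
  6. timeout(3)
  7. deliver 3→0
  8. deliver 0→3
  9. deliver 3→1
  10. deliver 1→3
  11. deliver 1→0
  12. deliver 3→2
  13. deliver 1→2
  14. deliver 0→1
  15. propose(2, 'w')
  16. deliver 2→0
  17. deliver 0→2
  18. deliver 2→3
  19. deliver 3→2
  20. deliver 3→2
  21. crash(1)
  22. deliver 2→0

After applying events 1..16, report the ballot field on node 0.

e1 timeout(2): 2[cand,b=6,-]
e2 deliver 2→1: 1[foll,b=6,-]
e3 deliver 1→2: ·
e4 deliver 2→0: 0[foll,b=6,-]
e5 deliver 0→2: 2[lead,b=6,-]
e6 timeout(3): 3[cand,b=7,-]
e7 deliver 3→0: 0[foll,b=7,-]
e8 deliver 0→3: ·
e9 deliver 3→1: 1[foll,b=7,-]
e10 deliver 1→3: 3[lead,b=7,-]
e11 deliver 1→0: ·
e12 deliver 3→2: 2[foll,b=7,-]
e13 deliver 1→2: ·
e14 deliver 0→1: ·
e15 propose(2,'w'): ·
e16 deliver 2→0: ·

7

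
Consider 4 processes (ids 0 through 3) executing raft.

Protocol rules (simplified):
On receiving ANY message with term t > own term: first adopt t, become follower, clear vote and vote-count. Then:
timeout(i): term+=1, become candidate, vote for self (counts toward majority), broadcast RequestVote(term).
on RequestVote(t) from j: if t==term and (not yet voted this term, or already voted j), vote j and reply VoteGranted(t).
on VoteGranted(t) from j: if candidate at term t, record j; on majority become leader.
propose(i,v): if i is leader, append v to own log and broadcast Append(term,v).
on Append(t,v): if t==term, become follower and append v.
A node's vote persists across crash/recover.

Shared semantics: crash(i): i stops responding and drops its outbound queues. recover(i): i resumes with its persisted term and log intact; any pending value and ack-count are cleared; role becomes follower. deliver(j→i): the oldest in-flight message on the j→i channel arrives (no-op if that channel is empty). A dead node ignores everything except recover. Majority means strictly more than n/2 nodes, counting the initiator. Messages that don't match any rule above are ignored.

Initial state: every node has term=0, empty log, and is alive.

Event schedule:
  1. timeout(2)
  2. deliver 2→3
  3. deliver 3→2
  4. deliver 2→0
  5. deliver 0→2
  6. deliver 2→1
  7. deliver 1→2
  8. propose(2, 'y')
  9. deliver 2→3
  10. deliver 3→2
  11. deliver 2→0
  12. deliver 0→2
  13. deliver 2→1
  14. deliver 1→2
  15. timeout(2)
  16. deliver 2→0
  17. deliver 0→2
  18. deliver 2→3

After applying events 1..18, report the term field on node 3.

2

step 1 timeout(2): 2={cand,t=1,log=-}
step 2 deliver 2→3: 3={foll,t=1,log=-}
step 3 deliver 3→2: —
step 4 deliver 2→0: 0={foll,t=1,log=-}
step 5 deliver 0→2: 2={lead,t=1,log=-}
step 6 deliver 2→1: 1={foll,t=1,log=-}
step 7 deliver 1→2: —
step 8 propose(2,'y'): 2={lead,t=1,log=y}
step 9 deliver 2→3: 3={foll,t=1,log=y}
step 10 deliver 3→2: —
step 11 deliver 2→0: 0={foll,t=1,log=y}
step 12 deliver 0→2: —
step 13 deliver 2→1: 1={foll,t=1,log=y}
step 14 deliver 1→2: —
step 15 timeout(2): 2={cand,t=2,log=y}
step 16 deliver 2→0: 0={foll,t=2,log=y}
step 17 deliver 0→2: —
step 18 deliver 2→3: 3={foll,t=2,log=y}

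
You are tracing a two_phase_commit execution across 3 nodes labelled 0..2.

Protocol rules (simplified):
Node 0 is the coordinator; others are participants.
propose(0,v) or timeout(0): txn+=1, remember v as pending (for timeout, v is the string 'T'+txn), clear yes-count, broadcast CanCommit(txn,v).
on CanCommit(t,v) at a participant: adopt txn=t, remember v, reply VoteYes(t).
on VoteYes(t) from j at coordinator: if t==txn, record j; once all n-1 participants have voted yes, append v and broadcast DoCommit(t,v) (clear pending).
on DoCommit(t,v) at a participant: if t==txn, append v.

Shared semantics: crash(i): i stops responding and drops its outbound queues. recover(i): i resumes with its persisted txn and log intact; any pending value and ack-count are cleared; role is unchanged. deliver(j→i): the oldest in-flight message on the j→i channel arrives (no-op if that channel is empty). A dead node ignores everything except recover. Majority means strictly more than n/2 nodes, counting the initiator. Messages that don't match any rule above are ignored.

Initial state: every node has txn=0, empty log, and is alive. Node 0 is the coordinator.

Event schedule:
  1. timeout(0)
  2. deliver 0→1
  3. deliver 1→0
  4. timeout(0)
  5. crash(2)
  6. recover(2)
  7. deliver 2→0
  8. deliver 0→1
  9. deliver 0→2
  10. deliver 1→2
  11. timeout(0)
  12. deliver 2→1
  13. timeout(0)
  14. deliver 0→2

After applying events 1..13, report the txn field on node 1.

2

[1] timeout(0) → N0(coor t1 [-])
[2] deliver 0→1 → N1(part t1 [-])
[3] deliver 1→0 → ∅
[4] timeout(0) → N0(coor t2 [-])
[5] crash(2) → N2(✗part t0 [-])
[6] recover(2) → N2(part t0 [-])
[7] deliver 2→0 → ∅
[8] deliver 0→1 → N1(part t2 [-])
[9] deliver 0→2 → N2(part t1 [-])
[10] deliver 1→2 → ∅
[11] timeout(0) → N0(coor t3 [-])
[12] deliver 2→1 → ∅
[13] timeout(0) → N0(coor t4 [-])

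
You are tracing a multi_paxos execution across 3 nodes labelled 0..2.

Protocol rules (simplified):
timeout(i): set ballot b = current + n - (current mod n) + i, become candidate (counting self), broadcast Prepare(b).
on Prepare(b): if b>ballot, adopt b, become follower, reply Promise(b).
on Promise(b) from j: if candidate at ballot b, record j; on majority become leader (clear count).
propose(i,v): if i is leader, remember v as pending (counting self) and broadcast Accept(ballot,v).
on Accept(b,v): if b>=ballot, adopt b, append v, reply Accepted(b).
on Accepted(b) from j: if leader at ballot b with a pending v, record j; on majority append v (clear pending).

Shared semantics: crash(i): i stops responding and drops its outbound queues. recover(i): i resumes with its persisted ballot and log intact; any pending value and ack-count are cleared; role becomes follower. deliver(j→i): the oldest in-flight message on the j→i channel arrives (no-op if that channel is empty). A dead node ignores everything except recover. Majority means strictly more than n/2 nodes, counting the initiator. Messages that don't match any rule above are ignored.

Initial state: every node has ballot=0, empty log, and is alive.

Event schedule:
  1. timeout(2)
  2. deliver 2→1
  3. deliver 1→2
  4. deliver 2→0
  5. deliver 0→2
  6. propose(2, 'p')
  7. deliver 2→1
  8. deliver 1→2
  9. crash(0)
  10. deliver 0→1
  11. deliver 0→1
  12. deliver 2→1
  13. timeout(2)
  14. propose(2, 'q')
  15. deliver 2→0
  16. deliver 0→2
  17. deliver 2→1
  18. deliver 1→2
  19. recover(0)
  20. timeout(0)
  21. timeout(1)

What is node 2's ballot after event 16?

[1] timeout(2) → N2(cand b5 [-])
[2] deliver 2→1 → N1(foll b5 [-])
[3] deliver 1→2 → N2(lead b5 [-])
[4] deliver 2→0 → N0(foll b5 [-])
[5] deliver 0→2 → ∅
[6] propose(2,'p') → ∅
[7] deliver 2→1 → N1(foll b5 [p])
[8] deliver 1→2 → N2(lead b5 [p])
[9] crash(0) → N0(✗foll b5 [-])
[10] deliver 0→1 → ∅
[11] deliver 0→1 → ∅
[12] deliver 2→1 → ∅
[13] timeout(2) → N2(cand b8 [p])
[14] propose(2,'q') → ∅
[15] deliver 2→0 → ∅
[16] deliver 0→2 → ∅

8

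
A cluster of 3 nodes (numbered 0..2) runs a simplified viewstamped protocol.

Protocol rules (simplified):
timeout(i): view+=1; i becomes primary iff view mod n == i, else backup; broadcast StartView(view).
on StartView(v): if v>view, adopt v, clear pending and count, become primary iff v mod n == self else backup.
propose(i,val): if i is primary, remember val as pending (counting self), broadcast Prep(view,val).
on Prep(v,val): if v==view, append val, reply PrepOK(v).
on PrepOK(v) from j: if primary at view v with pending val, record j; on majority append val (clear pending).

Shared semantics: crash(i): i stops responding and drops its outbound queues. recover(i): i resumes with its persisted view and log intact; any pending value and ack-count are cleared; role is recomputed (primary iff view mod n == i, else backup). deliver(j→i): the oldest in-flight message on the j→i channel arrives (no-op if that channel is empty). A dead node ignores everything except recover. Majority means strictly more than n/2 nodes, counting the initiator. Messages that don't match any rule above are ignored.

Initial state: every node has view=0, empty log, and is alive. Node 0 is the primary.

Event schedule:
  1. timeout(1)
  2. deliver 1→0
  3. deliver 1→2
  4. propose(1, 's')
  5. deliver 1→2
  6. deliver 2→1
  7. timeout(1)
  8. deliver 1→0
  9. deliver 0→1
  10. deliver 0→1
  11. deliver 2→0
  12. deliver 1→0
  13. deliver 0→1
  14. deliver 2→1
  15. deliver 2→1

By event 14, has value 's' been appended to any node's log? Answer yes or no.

yes

step 1 timeout(1): 1={prim,v=1,log=-}
step 2 deliver 1→0: 0={back,v=1,log=-}
step 3 deliver 1→2: 2={back,v=1,log=-}
step 4 propose(1,'s'): —
step 5 deliver 1→2: 2={back,v=1,log=s}
step 6 deliver 2→1: 1={prim,v=1,log=s}
step 7 timeout(1): 1={back,v=2,log=s}
step 8 deliver 1→0: 0={back,v=1,log=s}
step 9 deliver 0→1: —
step 10 deliver 0→1: —
step 11 deliver 2→0: —
step 12 deliver 1→0: 0={back,v=2,log=s}
step 13 deliver 0→1: —
step 14 deliver 2→1: —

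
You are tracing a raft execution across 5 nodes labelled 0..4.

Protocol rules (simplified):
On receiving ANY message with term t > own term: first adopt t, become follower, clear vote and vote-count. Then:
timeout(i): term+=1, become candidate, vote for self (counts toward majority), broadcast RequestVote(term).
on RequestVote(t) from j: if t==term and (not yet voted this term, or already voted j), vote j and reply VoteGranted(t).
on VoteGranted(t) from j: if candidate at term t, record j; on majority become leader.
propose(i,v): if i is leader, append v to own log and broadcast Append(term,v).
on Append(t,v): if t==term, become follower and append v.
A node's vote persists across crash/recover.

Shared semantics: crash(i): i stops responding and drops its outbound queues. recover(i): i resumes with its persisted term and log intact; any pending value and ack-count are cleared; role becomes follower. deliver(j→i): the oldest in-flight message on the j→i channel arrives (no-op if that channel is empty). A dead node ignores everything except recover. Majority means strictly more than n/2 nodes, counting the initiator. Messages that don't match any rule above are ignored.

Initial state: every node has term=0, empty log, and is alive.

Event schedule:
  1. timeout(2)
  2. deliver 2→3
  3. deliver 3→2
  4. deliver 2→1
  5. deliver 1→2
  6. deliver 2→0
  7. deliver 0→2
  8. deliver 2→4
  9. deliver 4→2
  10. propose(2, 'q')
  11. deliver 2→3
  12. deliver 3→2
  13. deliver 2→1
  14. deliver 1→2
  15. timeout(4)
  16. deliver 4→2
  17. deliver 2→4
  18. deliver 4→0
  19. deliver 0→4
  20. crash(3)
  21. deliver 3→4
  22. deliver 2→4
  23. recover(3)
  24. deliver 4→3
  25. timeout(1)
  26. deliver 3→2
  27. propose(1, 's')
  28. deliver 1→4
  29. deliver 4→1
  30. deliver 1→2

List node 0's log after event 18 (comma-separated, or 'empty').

empty

step 1 timeout(2): 2={cand,t=1,log=-}
step 2 deliver 2→3: 3={foll,t=1,log=-}
step 3 deliver 3→2: —
step 4 deliver 2→1: 1={foll,t=1,log=-}
step 5 deliver 1→2: 2={lead,t=1,log=-}
step 6 deliver 2→0: 0={foll,t=1,log=-}
step 7 deliver 0→2: —
step 8 deliver 2→4: 4={foll,t=1,log=-}
step 9 deliver 4→2: —
step 10 propose(2,'q'): 2={lead,t=1,log=q}
step 11 deliver 2→3: 3={foll,t=1,log=q}
step 12 deliver 3→2: —
step 13 deliver 2→1: 1={foll,t=1,log=q}
step 14 deliver 1→2: —
step 15 timeout(4): 4={cand,t=2,log=-}
step 16 deliver 4→2: 2={foll,t=2,log=q}
step 17 deliver 2→4: —
step 18 deliver 4→0: 0={foll,t=2,log=-}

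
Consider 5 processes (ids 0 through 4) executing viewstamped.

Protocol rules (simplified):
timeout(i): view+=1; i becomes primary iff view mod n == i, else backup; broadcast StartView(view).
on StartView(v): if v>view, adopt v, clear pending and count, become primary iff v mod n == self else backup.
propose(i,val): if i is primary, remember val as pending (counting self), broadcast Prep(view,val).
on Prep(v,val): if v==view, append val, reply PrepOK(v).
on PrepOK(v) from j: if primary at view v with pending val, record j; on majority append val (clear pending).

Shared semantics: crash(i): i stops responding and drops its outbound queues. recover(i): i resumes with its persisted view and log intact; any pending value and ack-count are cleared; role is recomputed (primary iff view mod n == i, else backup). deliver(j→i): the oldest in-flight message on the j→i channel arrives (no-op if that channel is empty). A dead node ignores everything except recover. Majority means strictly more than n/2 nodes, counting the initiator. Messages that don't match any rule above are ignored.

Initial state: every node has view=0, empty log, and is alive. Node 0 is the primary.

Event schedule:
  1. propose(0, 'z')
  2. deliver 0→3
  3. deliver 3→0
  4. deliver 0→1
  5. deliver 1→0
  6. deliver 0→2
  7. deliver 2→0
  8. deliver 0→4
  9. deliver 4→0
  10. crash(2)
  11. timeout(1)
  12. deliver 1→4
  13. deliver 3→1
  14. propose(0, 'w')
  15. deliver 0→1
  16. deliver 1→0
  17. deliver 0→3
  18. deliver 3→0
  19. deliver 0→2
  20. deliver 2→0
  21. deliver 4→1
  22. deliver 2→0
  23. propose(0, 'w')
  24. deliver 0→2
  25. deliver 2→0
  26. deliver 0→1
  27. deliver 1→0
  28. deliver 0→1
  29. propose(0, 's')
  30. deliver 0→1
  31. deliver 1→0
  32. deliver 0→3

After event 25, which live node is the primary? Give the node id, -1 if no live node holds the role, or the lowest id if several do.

1

[1] propose(0,'z') → ∅
[2] deliver 0→3 → N3(back v0 [z])
[3] deliver 3→0 → ∅
[4] deliver 0→1 → N1(back v0 [z])
[5] deliver 1→0 → N0(prim v0 [z])
[6] deliver 0→2 → N2(back v0 [z])
[7] deliver 2→0 → ∅
[8] deliver 0→4 → N4(back v0 [z])
[9] deliver 4→0 → ∅
[10] crash(2) → N2(✗back v0 [z])
[11] timeout(1) → N1(prim v1 [z])
[12] deliver 1→4 → N4(back v1 [z])
[13] deliver 3→1 → ∅
[14] propose(0,'w') → ∅
[15] deliver 0→1 → ∅
[16] deliver 1→0 → N0(back v1 [z])
[17] deliver 0→3 → N3(back v0 [z,w])
[18] deliver 3→0 → ∅
[19] deliver 0→2 → ∅
[20] deliver 2→0 → ∅
[21] deliver 4→1 → ∅
[22] deliver 2→0 → ∅
[23] propose(0,'w') → ∅
[24] deliver 0→2 → ∅
[25] deliver 2→0 → ∅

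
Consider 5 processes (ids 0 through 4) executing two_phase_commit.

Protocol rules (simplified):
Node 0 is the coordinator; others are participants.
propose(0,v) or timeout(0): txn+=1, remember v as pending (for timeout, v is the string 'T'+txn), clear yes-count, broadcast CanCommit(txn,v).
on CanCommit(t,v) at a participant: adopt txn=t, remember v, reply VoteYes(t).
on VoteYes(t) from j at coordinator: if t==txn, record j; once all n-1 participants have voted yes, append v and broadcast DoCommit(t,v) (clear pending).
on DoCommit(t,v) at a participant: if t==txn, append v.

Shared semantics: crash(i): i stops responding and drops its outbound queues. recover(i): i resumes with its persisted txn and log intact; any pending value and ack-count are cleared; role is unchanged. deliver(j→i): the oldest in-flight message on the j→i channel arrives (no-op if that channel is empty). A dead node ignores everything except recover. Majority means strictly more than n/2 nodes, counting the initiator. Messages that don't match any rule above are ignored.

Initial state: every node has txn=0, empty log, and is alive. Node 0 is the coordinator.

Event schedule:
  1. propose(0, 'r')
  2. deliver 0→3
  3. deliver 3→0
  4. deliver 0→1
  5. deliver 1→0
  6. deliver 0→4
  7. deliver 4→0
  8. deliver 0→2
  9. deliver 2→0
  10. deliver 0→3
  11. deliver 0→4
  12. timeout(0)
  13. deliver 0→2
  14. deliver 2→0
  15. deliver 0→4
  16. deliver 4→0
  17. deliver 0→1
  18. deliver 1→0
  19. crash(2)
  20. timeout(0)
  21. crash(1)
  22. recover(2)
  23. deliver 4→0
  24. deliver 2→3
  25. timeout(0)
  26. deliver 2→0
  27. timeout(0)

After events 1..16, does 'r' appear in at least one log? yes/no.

after 1 — propose(0,'r'): n0:coor/t1/[-]
after 2 — deliver 0→3: n3:part/t1/[-]
after 3 — deliver 3→0: ·
after 4 — deliver 0→1: n1:part/t1/[-]
after 5 — deliver 1→0: ·
after 6 — deliver 0→4: n4:part/t1/[-]
after 7 — deliver 4→0: ·
after 8 — deliver 0→2: n2:part/t1/[-]
after 9 — deliver 2→0: n0:coor/t1/[r]
after 10 — deliver 0→3: n3:part/t1/[r]
after 11 — deliver 0→4: n4:part/t1/[r]
after 12 — timeout(0): n0:coor/t2/[r]
after 13 — deliver 0→2: n2:part/t1/[r]
after 14 — deliver 2→0: ·
after 15 — deliver 0→4: n4:part/t2/[r]
after 16 — deliver 4→0: ·

yes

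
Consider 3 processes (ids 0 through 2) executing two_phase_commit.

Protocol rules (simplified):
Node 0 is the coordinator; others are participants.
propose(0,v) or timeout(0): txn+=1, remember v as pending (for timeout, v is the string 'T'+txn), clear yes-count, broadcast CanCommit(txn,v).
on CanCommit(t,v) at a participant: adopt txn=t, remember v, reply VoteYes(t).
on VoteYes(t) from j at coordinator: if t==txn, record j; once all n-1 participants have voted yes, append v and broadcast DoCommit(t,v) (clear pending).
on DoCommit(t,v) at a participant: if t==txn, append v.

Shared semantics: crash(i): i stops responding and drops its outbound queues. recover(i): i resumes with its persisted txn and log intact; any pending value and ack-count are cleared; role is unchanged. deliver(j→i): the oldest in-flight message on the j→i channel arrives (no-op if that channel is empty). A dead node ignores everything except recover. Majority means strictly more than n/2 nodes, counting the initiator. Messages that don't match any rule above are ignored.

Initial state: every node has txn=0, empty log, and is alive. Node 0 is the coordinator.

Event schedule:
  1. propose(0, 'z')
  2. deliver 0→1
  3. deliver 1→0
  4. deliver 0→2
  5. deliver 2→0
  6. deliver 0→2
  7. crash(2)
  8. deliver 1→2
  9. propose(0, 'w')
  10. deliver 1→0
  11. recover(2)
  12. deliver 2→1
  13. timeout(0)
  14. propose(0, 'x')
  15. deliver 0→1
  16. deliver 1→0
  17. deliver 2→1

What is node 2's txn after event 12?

1

[1] propose(0,'z') → N0(coor t1 [-])
[2] deliver 0→1 → N1(part t1 [-])
[3] deliver 1→0 → ∅
[4] deliver 0→2 → N2(part t1 [-])
[5] deliver 2→0 → N0(coor t1 [z])
[6] deliver 0→2 → N2(part t1 [z])
[7] crash(2) → N2(✗part t1 [z])
[8] deliver 1→2 → ∅
[9] propose(0,'w') → N0(coor t2 [z])
[10] deliver 1→0 → ∅
[11] recover(2) → N2(part t1 [z])
[12] deliver 2→1 → ∅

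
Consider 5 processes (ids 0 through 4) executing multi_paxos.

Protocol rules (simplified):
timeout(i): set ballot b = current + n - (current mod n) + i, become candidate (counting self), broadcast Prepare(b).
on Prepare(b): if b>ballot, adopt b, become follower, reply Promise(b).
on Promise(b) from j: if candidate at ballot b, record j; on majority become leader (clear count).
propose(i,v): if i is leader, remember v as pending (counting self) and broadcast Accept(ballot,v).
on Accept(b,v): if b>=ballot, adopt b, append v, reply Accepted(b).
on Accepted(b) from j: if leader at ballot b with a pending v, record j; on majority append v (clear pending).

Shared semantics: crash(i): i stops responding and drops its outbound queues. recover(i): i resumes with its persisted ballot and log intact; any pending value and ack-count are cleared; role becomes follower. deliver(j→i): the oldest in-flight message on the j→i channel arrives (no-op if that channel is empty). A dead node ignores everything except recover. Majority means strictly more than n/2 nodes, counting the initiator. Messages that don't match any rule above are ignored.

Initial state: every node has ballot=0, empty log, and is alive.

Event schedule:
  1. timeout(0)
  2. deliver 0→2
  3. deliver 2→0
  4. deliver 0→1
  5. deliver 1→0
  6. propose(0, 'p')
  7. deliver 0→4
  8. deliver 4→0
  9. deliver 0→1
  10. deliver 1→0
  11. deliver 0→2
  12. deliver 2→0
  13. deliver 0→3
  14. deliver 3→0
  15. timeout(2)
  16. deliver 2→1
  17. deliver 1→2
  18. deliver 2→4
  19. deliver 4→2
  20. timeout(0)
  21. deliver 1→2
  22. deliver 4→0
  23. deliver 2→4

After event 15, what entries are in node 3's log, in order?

e1 timeout(0): 0[cand,b=5,-]
e2 deliver 0→2: 2[foll,b=5,-]
e3 deliver 2→0: ·
e4 deliver 0→1: 1[foll,b=5,-]
e5 deliver 1→0: 0[lead,b=5,-]
e6 propose(0,'p'): ·
e7 deliver 0→4: 4[foll,b=5,-]
e8 deliver 4→0: ·
e9 deliver 0→1: 1[foll,b=5,p]
e10 deliver 1→0: ·
e11 deliver 0→2: 2[foll,b=5,p]
e12 deliver 2→0: 0[lead,b=5,p]
e13 deliver 0→3: 3[foll,b=5,-]
e14 deliver 3→0: ·
e15 timeout(2): 2[cand,b=12,p]

empty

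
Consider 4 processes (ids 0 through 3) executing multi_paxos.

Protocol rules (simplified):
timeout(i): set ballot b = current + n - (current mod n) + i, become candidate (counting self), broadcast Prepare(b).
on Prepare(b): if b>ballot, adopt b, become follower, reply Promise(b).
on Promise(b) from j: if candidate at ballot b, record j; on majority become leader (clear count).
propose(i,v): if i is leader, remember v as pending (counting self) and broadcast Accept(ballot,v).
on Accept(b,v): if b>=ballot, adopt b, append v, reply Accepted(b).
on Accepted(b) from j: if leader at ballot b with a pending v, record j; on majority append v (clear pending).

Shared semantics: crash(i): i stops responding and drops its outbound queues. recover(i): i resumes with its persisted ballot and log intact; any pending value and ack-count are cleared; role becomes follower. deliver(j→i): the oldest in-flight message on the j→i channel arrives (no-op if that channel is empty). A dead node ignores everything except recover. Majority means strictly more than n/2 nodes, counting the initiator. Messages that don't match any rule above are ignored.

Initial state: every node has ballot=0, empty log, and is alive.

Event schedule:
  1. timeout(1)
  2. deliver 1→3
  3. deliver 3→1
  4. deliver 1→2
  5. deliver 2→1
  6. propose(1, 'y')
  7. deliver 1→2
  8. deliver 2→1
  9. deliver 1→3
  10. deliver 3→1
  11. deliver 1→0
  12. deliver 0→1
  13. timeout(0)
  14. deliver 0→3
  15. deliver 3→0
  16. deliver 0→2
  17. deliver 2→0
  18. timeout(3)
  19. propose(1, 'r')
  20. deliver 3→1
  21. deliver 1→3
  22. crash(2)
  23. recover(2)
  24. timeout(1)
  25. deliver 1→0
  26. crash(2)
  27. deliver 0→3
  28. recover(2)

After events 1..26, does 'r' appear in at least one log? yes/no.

after 1 — timeout(1): n1:cand/b5/[-]
after 2 — deliver 1→3: n3:foll/b5/[-]
after 3 — deliver 3→1: ·
after 4 — deliver 1→2: n2:foll/b5/[-]
after 5 — deliver 2→1: n1:lead/b5/[-]
after 6 — propose(1,'y'): ·
after 7 — deliver 1→2: n2:foll/b5/[y]
after 8 — deliver 2→1: ·
after 9 — deliver 1→3: n3:foll/b5/[y]
after 10 — deliver 3→1: n1:lead/b5/[y]
after 11 — deliver 1→0: n0:foll/b5/[-]
after 12 — deliver 0→1: ·
after 13 — timeout(0): n0:cand/b8/[-]
after 14 — deliver 0→3: n3:foll/b8/[y]
after 15 — deliver 3→0: ·
after 16 — deliver 0→2: n2:foll/b8/[y]
after 17 — deliver 2→0: n0:lead/b8/[-]
after 18 — timeout(3): n3:cand/b15/[y]
after 19 — propose(1,'r'): ·
after 20 — deliver 3→1: n1:foll/b15/[y]
after 21 — deliver 1→3: ·
after 22 — crash(2): n2:✗foll/b8/[y]
after 23 — recover(2): n2:foll/b8/[y]
after 24 — timeout(1): n1:cand/b17/[y]
after 25 — deliver 1→0: ·
after 26 — crash(2): n2:✗foll/b8/[y]

no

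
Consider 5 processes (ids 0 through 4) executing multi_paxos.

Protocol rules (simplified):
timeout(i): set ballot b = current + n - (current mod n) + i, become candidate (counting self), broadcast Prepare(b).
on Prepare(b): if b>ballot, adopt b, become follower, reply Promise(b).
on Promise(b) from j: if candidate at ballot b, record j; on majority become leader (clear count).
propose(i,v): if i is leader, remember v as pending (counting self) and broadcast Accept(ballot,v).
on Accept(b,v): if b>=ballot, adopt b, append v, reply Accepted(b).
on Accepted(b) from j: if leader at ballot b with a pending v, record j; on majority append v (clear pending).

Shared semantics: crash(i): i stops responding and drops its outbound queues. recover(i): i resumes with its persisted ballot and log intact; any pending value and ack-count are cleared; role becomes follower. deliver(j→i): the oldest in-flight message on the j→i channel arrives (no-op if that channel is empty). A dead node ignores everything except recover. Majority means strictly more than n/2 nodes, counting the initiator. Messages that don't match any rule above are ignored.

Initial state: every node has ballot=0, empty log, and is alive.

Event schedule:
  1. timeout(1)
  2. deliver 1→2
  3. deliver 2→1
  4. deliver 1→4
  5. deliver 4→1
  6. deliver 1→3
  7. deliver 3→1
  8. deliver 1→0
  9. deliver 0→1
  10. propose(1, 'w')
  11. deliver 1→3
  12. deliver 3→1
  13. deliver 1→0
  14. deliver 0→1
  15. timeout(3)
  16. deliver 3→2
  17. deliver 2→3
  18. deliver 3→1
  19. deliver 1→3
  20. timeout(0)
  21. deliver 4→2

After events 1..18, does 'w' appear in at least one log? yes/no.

yes

1. timeout(1):  <1:cand b6 ->
2. deliver 1→2:  <2:foll b6 ->
3. deliver 2→1:  nop
4. deliver 1→4:  <4:foll b6 ->
5. deliver 4→1:  <1:lead b6 ->
6. deliver 1→3:  <3:foll b6 ->
7. deliver 3→1:  nop
8. deliver 1→0:  <0:foll b6 ->
9. deliver 0→1:  nop
10. propose(1,'w'):  nop
11. deliver 1→3:  <3:foll b6 w>
12. deliver 3→1:  nop
13. deliver 1→0:  <0:foll b6 w>
14. deliver 0→1:  <1:lead b6 w>
15. timeout(3):  <3:cand b13 w>
16. deliver 3→2:  <2:foll b13 ->
17. deliver 2→3:  nop
18. deliver 3→1:  <1:foll b13 w>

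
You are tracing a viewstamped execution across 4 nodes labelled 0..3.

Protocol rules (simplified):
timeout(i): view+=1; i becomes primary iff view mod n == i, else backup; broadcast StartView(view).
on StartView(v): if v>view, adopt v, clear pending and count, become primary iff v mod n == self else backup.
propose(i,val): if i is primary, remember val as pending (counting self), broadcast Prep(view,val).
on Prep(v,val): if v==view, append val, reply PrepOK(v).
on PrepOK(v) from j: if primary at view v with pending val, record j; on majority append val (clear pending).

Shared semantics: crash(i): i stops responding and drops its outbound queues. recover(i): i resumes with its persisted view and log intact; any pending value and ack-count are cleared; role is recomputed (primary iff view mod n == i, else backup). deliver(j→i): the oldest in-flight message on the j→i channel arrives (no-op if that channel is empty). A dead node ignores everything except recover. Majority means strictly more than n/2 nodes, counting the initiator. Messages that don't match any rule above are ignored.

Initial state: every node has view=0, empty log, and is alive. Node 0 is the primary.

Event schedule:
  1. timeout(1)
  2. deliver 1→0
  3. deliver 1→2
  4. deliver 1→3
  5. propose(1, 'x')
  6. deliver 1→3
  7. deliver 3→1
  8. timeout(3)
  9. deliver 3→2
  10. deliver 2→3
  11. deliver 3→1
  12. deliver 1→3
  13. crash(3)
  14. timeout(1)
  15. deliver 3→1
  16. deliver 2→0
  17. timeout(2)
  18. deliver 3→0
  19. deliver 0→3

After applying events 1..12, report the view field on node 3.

e1 timeout(1): 1[prim,v=1,-]
e2 deliver 1→0: 0[back,v=1,-]
e3 deliver 1→2: 2[back,v=1,-]
e4 deliver 1→3: 3[back,v=1,-]
e5 propose(1,'x'): ·
e6 deliver 1→3: 3[back,v=1,x]
e7 deliver 3→1: ·
e8 timeout(3): 3[back,v=2,x]
e9 deliver 3→2: 2[prim,v=2,-]
e10 deliver 2→3: ·
e11 deliver 3→1: 1[back,v=2,-]
e12 deliver 1→3: ·

2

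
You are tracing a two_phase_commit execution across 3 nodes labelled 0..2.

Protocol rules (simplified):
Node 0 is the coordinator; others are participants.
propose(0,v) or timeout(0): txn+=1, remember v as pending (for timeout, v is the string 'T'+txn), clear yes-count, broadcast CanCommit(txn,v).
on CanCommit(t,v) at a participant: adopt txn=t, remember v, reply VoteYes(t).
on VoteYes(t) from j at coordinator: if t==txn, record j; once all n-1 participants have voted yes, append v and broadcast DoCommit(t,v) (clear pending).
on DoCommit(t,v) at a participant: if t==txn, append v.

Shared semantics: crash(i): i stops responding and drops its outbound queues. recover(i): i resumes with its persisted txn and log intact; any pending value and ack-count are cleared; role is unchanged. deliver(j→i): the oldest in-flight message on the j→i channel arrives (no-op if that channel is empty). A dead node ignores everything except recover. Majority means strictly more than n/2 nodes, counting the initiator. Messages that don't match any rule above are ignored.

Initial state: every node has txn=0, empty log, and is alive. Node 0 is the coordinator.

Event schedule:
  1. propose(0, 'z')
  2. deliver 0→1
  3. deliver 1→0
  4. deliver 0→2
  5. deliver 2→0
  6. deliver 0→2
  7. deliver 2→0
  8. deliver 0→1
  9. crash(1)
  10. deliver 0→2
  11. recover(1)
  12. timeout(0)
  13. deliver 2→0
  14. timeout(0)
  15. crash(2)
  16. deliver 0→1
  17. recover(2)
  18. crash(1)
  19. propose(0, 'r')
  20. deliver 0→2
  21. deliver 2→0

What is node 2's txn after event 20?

2

[1] propose(0,'z') → N0(coor t1 [-])
[2] deliver 0→1 → N1(part t1 [-])
[3] deliver 1→0 → ∅
[4] deliver 0→2 → N2(part t1 [-])
[5] deliver 2→0 → N0(coor t1 [z])
[6] deliver 0→2 → N2(part t1 [z])
[7] deliver 2→0 → ∅
[8] deliver 0→1 → N1(part t1 [z])
[9] crash(1) → N1(✗part t1 [z])
[10] deliver 0→2 → ∅
[11] recover(1) → N1(part t1 [z])
[12] timeout(0) → N0(coor t2 [z])
[13] deliver 2→0 → ∅
[14] timeout(0) → N0(coor t3 [z])
[15] crash(2) → N2(✗part t1 [z])
[16] deliver 0→1 → N1(part t2 [z])
[17] recover(2) → N2(part t1 [z])
[18] crash(1) → N1(✗part t2 [z])
[19] propose(0,'r') → N0(coor t4 [z])
[20] deliver 0→2 → N2(part t2 [z])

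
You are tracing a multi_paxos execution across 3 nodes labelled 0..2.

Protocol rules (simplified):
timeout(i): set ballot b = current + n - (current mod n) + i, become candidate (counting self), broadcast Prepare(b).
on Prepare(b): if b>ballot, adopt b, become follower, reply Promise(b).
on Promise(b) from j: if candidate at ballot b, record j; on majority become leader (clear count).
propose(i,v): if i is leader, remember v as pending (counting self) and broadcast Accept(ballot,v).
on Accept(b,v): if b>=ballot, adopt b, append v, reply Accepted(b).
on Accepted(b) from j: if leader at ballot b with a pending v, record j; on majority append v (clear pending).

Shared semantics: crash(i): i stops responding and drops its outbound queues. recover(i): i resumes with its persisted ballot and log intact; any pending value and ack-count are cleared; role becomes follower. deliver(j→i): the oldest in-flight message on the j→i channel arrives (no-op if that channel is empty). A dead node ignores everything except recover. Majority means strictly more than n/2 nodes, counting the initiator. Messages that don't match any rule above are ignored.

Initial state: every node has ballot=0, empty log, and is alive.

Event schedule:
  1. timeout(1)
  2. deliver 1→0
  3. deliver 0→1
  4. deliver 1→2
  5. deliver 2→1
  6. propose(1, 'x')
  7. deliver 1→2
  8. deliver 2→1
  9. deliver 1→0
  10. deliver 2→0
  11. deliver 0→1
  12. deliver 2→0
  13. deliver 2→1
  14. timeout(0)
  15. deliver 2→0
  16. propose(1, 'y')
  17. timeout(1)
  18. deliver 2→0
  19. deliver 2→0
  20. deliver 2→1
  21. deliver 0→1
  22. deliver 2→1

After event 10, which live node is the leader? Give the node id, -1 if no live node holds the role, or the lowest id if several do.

1

step 1 timeout(1): 1={cand,b=4,log=-}
step 2 deliver 1→0: 0={foll,b=4,log=-}
step 3 deliver 0→1: 1={lead,b=4,log=-}
step 4 deliver 1→2: 2={foll,b=4,log=-}
step 5 deliver 2→1: —
step 6 propose(1,'x'): —
step 7 deliver 1→2: 2={foll,b=4,log=x}
step 8 deliver 2→1: 1={lead,b=4,log=x}
step 9 deliver 1→0: 0={foll,b=4,log=x}
step 10 deliver 2→0: —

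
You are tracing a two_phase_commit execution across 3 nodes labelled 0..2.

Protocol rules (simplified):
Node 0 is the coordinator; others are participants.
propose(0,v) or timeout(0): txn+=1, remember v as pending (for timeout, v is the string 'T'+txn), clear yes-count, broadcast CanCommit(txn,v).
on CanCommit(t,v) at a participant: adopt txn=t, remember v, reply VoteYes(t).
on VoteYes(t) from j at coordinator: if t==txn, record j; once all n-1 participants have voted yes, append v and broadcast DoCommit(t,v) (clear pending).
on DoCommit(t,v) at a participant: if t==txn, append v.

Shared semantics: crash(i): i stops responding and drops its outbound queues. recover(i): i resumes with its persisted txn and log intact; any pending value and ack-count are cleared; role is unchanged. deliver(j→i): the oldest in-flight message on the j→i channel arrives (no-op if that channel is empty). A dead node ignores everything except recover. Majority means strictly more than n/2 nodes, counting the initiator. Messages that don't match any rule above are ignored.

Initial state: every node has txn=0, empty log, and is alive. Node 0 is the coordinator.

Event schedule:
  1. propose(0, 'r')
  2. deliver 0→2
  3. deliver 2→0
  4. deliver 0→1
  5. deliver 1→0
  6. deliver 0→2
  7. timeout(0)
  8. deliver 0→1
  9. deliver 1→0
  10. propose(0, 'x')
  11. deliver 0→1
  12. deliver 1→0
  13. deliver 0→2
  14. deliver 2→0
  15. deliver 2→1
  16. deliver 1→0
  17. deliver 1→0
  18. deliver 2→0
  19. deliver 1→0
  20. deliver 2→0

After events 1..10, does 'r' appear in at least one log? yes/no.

yes

1. propose(0,'r'):  <0:coor t1 ->
2. deliver 0→2:  <2:part t1 ->
3. deliver 2→0:  nop
4. deliver 0→1:  <1:part t1 ->
5. deliver 1→0:  <0:coor t1 r>
6. deliver 0→2:  <2:part t1 r>
7. timeout(0):  <0:coor t2 r>
8. deliver 0→1:  <1:part t1 r>
9. deliver 1→0:  nop
10. propose(0,'x'):  <0:coor t3 r>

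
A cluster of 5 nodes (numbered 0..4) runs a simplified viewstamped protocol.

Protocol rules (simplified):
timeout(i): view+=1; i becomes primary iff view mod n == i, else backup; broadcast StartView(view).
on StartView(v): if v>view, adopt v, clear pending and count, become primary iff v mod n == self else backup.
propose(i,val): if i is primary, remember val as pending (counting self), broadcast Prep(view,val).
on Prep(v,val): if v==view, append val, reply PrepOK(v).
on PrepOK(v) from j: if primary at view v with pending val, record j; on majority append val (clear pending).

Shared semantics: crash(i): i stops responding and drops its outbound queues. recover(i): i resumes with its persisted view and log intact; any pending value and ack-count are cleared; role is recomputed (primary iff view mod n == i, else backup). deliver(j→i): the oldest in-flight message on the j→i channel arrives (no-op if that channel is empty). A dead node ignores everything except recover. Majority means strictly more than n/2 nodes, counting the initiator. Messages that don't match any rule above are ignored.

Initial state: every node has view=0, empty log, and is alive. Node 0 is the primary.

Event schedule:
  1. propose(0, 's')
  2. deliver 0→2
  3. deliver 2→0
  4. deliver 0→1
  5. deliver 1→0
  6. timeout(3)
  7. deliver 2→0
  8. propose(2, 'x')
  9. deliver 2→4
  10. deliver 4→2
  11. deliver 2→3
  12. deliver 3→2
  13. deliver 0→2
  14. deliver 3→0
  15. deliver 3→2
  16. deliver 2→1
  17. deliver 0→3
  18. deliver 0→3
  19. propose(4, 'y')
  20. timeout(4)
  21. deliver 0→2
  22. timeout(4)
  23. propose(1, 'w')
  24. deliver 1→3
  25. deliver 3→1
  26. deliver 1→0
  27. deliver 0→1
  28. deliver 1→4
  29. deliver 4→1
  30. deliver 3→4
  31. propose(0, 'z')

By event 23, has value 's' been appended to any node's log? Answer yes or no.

yes

e1 propose(0,'s'): ·
e2 deliver 0→2: 2[back,v=0,s]
e3 deliver 2→0: ·
e4 deliver 0→1: 1[back,v=0,s]
e5 deliver 1→0: 0[prim,v=0,s]
e6 timeout(3): 3[back,v=1,-]
e7 deliver 2→0: ·
e8 propose(2,'x'): ·
e9 deliver 2→4: ·
e10 deliver 4→2: ·
e11 deliver 2→3: ·
e12 deliver 3→2: 2[back,v=1,s]
e13 deliver 0→2: ·
e14 deliver 3→0: 0[back,v=1,s]
e15 deliver 3→2: ·
e16 deliver 2→1: ·
e17 deliver 0→3: ·
e18 deliver 0→3: ·
e19 propose(4,'y'): ·
e20 timeout(4): 4[back,v=1,-]
e21 deliver 0→2: ·
e22 timeout(4): 4[back,v=2,-]
e23 propose(1,'w'): ·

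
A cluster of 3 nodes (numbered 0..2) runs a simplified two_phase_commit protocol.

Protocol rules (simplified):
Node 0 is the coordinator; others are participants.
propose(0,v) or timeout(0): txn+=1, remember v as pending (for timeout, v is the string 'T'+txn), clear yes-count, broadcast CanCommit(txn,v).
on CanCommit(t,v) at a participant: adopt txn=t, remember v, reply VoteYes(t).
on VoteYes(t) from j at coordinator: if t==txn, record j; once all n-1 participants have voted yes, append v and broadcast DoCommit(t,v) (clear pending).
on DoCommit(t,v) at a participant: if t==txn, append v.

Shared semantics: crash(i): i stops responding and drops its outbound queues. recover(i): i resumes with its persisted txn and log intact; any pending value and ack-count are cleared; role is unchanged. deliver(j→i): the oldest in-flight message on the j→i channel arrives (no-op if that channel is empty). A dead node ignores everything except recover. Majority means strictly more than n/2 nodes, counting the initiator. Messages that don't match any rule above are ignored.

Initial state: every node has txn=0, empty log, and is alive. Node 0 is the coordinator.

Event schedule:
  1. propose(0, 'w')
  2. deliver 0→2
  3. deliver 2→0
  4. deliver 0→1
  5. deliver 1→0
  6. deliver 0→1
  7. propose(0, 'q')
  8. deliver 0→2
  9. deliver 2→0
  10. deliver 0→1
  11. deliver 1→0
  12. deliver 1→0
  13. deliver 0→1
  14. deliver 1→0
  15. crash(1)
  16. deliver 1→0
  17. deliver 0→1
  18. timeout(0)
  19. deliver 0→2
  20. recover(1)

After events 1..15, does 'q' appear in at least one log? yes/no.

no

after 1 — propose(0,'w'): n0:coor/t1/[-]
after 2 — deliver 0→2: n2:part/t1/[-]
after 3 — deliver 2→0: ·
after 4 — deliver 0→1: n1:part/t1/[-]
after 5 — deliver 1→0: n0:coor/t1/[w]
after 6 — deliver 0→1: n1:part/t1/[w]
after 7 — propose(0,'q'): n0:coor/t2/[w]
after 8 — deliver 0→2: n2:part/t1/[w]
after 9 — deliver 2→0: ·
after 10 — deliver 0→1: n1:part/t2/[w]
after 11 — deliver 1→0: ·
after 12 — deliver 1→0: ·
after 13 — deliver 0→1: ·
after 14 — deliver 1→0: ·
after 15 — crash(1): n1:✗part/t2/[w]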